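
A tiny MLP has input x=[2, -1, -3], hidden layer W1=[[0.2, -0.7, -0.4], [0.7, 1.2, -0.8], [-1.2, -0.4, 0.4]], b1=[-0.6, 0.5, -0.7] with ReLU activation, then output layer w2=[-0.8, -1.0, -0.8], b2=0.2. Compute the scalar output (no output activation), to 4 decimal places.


z1[0] = (0.2)·(2) + (-0.7)·(-1) + (-0.4)·(-3) - 0.6 = 1.7
z1[1] = (0.7)·(2) + (1.2)·(-1) + (-0.8)·(-3) + 0.5 = 3.1
z1[2] = (-1.2)·(2) + (-0.4)·(-1) + (0.4)·(-3) - 0.7 = -3.9
h = ReLU(z1) = [1.7, 3.1, 0.0]
output = (-0.8)·(1.7) + (-1.0)·(3.1) + (-0.8)·(0.0) + 0.2 = -4.26

-4.26


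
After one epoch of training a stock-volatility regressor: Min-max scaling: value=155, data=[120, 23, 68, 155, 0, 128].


min=0, max=155
(155-0)/(155-0) = 155/155 = 1.0

1.0


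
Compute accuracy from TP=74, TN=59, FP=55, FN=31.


Accuracy = (TP+TN)/(TP+TN+FP+FN)
= (74+59)/(219)
= 133/219 = 60.73%

60.73%


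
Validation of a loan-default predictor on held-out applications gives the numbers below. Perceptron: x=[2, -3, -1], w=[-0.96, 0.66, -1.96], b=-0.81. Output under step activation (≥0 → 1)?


z = (2)·(-0.96) + (-3)·(0.66) + (-1)·(-1.96) - 0.81
  = -2.75
step(z) = 0 (z<0)

0


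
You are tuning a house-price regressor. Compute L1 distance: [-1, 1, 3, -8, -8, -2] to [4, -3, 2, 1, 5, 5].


d = |-1-4| + |1+ 3| + |3-2| + |-8-1| + |-8-5| + |-2-5|
  = 5 + 4 + 1 + 9 + 13 + 7
  = 39

39


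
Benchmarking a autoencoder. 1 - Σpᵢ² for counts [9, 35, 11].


Probabilities: [9/55, 35/55, 11/55] ≈ [0.1636, 0.6364, 0.2]
Σpᵢ² = (81 + 1225 + 121)/55² = 1427/3025
Gini = 1 - Σpᵢ² = 1 - 1427/3025 = 0.5283

0.5283


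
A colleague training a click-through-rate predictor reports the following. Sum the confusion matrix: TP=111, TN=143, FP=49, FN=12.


Total = TP + TN + FP + FN
= 111 + 143 + 49 + 12
= 315
(Predicted positive: 160, predicted negative: 155)

315


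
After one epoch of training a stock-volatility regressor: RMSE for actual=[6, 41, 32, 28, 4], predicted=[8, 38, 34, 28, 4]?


MSE = 17/5 = 3.4
RMSE = √(17/5) = 1.8439

1.8439


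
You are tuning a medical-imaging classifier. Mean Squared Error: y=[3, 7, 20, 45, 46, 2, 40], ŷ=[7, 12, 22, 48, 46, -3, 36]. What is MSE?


Squared errors: (3-7)²=16, (7-12)²=25, (20-22)²=4, (45-48)²=9, (46-46)²=0, (2+ 3)²=25, (40-36)²=16
Sum = 95
MSE = 95/7 = 95/7

95/7


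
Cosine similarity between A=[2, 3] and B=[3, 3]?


A·B = 2·3 + 3·3 = 15
‖A‖ = √13 = 3.6056, ‖B‖ = √18 = 4.2426
cos = 15/(√13·√18) = 15/√234 = 0.9806

0.9806


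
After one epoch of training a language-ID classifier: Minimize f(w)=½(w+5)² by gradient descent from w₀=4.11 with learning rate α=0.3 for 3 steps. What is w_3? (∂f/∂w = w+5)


step 1: grad = 4.11+5 = 9.11; w = 4.11 - 0.3·(9.11) = 1.377
step 2: grad = 1.377+5 = 6.377; w = 1.377 - 0.3·(6.377) = -0.5361
step 3: grad = -0.5361+5 = 4.4639; w = -0.5361 - 0.3·(4.4639) = -1.87527

-1.87527


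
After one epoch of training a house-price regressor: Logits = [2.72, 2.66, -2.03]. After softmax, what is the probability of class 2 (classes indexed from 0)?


Exponentials: e^2.72=15.1803, e^2.66=14.2963, e^-2.03=0.1313
Sum = 29.6079
Softmax = [0.5127, 0.4829, 0.0044]
p[2] = 0.1313/29.6079 = 0.0044

0.0044


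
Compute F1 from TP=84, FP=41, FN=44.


Precision = 84/125 = 0.672
Recall = 84/128 = 0.6562
F1 = 2·P·R/(P+R) = 2·TP/(2·TP+FP+FN) = 168/(168+41+44) = 168/253 = 0.664

0.664


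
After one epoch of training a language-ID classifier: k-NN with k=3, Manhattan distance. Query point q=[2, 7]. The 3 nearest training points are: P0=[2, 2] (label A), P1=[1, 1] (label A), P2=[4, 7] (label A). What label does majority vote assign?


d(q,P0) = 5  (label A)
d(q,P1) = 7  (label A)
d(q,P2) = 2  (label A)
Votes: A=3, B=0
Majority → A

A


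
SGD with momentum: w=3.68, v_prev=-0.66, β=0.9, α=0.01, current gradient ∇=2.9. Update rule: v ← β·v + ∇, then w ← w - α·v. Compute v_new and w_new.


v_new = 0.9·-0.66 + 2.9 = -0.594 + 2.9 = 2.306
w_new = 3.68 - 0.01·2.306 = 3.68 - 0.02306 = 3.65694

v_new=2.306, w_new=3.65694


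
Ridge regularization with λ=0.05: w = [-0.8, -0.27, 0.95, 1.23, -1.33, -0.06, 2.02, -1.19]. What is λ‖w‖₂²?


‖w‖₂² = (-0.8)² + (-0.27)² + (0.95)² + (1.23)² + (-1.33)² + (-0.06)² + (2.02)² + (-1.19)²
     = 0.64 + 0.0729 + 0.9025 + 1.5129 + 1.7689 + 0.0036 + 4.0804 + 1.4161
     = 10.3973
λ·‖w‖₂² = 0.05·10.3973 = 0.519865

0.519865


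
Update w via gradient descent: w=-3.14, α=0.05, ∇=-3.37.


w_new = w - α·∇
= -3.14 - 0.05·-3.37
= -3.14 + 0.1685
= -2.9715

-2.9715


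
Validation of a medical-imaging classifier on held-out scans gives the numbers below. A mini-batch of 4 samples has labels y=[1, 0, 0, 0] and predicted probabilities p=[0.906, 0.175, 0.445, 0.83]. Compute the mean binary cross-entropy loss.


L[0] = -ln(0.906) = 0.0987
L[1] = -ln(1-0.175) = -ln(0.825) = 0.1924
L[2] = -ln(1-0.445) = -ln(0.555) = 0.5888
L[3] = -ln(1-0.83) = -ln(0.17) = 1.772
mean = (0.0987 + 0.1924 + 0.5888 + 1.772)/4 = 0.663

0.663


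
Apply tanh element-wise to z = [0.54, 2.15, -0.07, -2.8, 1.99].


tanh(0.54) = 0.493
tanh(2.15) = 0.9732
tanh(-0.07) = -0.0699
tanh(-2.8) = -0.9926
tanh(1.99) = 0.9633
result = [0.493, 0.9732, -0.0699, -0.9926, 0.9633]

[0.493, 0.9732, -0.0699, -0.9926, 0.9633]


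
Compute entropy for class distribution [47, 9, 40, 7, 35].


Probabilities: [47/138, 9/138, 40/138, 7/138, 35/138] ≈ [0.3406, 0.0652, 0.2899, 0.0507, 0.2536]
H = -((47/138)·log₂(47/138) + (9/138)·log₂(9/138) + (40/138)·log₂(40/138) + (7/138)·log₂(7/138) + (35/138)·log₂(35/138))
  = 2.0241 bits

2.0241 bits


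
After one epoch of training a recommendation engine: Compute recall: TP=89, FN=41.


Recall = TP/(TP+FN)
= 89/(89+41)
= 89/130 = 68.46%

68.46%


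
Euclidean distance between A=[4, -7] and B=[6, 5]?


d = √((4-6)² + (-7-5)²)
  = √(4 + 144)
  = √148 = 12.1655

12.1655


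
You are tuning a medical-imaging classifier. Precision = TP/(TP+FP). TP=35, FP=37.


Precision = TP/(TP+FP)
= 35/(35+37)
= 35/72 = 48.61%

48.61%


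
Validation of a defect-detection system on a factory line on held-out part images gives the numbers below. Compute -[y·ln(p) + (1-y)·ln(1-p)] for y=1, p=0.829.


BCE = -[y·ln(p) + (1-y)·ln(1-p)]
= -1·ln(0.829) - 0
= -ln(0.829) = 0.1875

0.1875


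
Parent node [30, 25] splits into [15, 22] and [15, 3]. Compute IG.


Parent = [30, 25], H_parent = 0.994
H_left = 0.974 (n=37), H_right = 0.65 (n=18)
H_children = (37/55)·0.974 + (18/55)·0.65 = 0.868
IG = 0.994 - 0.868 = 0.126

0.126


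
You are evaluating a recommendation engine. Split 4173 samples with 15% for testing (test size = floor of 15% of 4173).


Test = ⌊4173·15/100⌋ = 625
Train = 4173 - 625 = 3548

Train: 3548, Test: 625


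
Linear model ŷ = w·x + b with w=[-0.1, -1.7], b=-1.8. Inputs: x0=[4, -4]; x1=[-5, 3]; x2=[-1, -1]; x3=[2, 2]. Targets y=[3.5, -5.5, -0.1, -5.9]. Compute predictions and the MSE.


ŷ0 = (-0.1)·(4) + (-1.7)·(-4) - 1.8 = 4.6
ŷ1 = (-0.1)·(-5) + (-1.7)·(3) - 1.8 = -6.4
ŷ2 = (-0.1)·(-1) + (-1.7)·(-1) - 1.8 = 0.0
ŷ3 = (-0.1)·(2) + (-1.7)·(2) - 1.8 = -5.4
errors² = [1.21, 0.81, 0.01, 0.25]
MSE = 2.2800/4 = 0.57

0.57


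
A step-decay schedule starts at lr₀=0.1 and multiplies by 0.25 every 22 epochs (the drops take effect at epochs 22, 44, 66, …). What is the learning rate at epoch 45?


n_drops = ⌊45/22⌋ = 2
lr = 0.1·0.25^2 = 0.1·0.0625 = 0.00625

0.00625


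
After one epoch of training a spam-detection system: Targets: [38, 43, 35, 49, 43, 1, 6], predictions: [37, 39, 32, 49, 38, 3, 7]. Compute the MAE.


Absolute errors: |38-37|=1, |43-39|=4, |35-32|=3, |49-49|=0, |43-38|=5, |1-3|=2, |6-7|=1
Sum = 16
MAE = 16/7 = 16/7

16/7


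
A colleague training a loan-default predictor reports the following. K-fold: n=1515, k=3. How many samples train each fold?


Fold size = 1515/3 = 505
Training per fold = 1515 - 505 = 1010

1010


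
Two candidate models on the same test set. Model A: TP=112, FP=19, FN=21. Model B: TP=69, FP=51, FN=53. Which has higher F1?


Model A: P=112/131=0.855, R=112/133=0.8421, F1=2PR/(P+R)=2TP/(2TP+FP+FN)=224/264=0.8485
Model B: P=69/120=0.575, R=69/122=0.5656, F1=2PR/(P+R)=2TP/(2TP+FP+FN)=138/242=0.5702
0.8485 > 0.5702 → Model A

Model A


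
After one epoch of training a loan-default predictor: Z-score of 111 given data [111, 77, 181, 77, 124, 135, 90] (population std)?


μ = 113.5714, σ = 34.5413
z = (111 - 113.5714)/34.5413 = -0.0744

-0.0744


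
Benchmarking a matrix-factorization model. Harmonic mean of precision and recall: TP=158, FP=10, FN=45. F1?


Precision = 158/168 = 0.9405
Recall = 158/203 = 0.7783
F1 = 2·P·R/(P+R) = 2·TP/(2·TP+FP+FN) = 316/(316+10+45) = 316/371 = 0.8518

0.8518


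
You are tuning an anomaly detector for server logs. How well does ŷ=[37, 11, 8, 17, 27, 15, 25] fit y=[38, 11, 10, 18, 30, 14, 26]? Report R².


ȳ = 21
SS_res = Σ(y-ŷ)² = 17
SS_tot = Σ(y-ȳ)² = 674
R² = 1 - SS_res/SS_tot = 1 - 0.0252 = 0.9748

0.9748


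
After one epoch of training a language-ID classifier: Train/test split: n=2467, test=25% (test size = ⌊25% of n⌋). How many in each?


Test = ⌊2467·25/100⌋ = 616
Train = 2467 - 616 = 1851

Train: 1851, Test: 616


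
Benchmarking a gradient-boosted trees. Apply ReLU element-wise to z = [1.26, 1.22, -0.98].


ReLU(1.26) = max(0, 1.26) = 1.26
ReLU(1.22) = max(0, 1.22) = 1.22
ReLU(-0.98) = max(0, -0.98) = 0.0
result = [1.26, 1.22, 0.0]

[1.26, 1.22, 0.0]


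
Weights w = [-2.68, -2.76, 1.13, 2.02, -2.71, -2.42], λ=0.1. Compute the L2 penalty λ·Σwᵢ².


‖w‖₂² = (-2.68)² + (-2.76)² + (1.13)² + (2.02)² + (-2.71)² + (-2.42)²
     = 7.1824 + 7.6176 + 1.2769 + 4.0804 + 7.3441 + 5.8564
     = 33.3578
λ·‖w‖₂² = 0.1·33.3578 = 3.33578

3.33578


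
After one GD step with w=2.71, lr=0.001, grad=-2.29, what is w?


w_new = w - α·∇
= 2.71 - 0.001·-2.29
= 2.71 + 0.00229
= 2.71229

2.71229


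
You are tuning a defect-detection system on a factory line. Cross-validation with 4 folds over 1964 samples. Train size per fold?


Fold size = 1964/4 = 491
Training per fold = 1964 - 491 = 1473

1473


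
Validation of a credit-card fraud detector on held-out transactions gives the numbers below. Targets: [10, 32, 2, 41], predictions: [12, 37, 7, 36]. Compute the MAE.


Absolute errors: |10-12|=2, |32-37|=5, |2-7|=5, |41-36|=5
Sum = 17
MAE = 17/4 = 17/4

17/4


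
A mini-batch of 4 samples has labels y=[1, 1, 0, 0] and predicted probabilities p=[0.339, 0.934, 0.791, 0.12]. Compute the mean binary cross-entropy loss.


L[0] = -ln(0.339) = 1.0818
L[1] = -ln(0.934) = 0.0683
L[2] = -ln(1-0.791) = -ln(0.209) = 1.5654
L[3] = -ln(1-0.12) = -ln(0.88) = 0.1278
mean = (1.0818 + 0.0683 + 1.5654 + 0.1278)/4 = 0.7108

0.7108


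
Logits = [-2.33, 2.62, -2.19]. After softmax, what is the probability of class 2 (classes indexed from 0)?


Exponentials: e^-2.33=0.0973, e^2.62=13.7357, e^-2.19=0.1119
Sum = 13.9449
Softmax = [0.007, 0.985, 0.008]
p[2] = 0.1119/13.9449 = 0.008

0.008


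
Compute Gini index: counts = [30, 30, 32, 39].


Probabilities: [30/131, 30/131, 32/131, 39/131] ≈ [0.229, 0.229, 0.2443, 0.2977]
Σpᵢ² = (900 + 900 + 1024 + 1521)/131² = 4345/17161
Gini = 1 - Σpᵢ² = 1 - 4345/17161 = 0.7468

0.7468


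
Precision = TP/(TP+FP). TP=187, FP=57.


Precision = TP/(TP+FP)
= 187/(187+57)
= 187/244 = 76.64%

76.64%


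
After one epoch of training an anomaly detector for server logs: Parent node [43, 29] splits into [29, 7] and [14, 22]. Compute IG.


Parent = [43, 29], H_parent = 0.9726
H_left = 0.7107 (n=36), H_right = 0.9641 (n=36)
H_children = (36/72)·0.7107 + (36/72)·0.9641 = 0.8374
IG = 0.9726 - 0.8374 = 0.1352

0.1352


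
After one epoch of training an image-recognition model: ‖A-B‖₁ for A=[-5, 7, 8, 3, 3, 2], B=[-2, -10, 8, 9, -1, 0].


d = |-5+ 2| + |7+ 10| + |8-8| + |3-9| + |3+ 1| + |2-0|
  = 3 + 17 + 0 + 6 + 4 + 2
  = 32

32


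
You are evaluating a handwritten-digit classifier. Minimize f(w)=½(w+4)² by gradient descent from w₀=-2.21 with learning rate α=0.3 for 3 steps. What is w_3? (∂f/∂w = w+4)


step 1: grad = -2.21+4 = 1.79; w = -2.21 - 0.3·(1.79) = -2.747
step 2: grad = -2.747+4 = 1.253; w = -2.747 - 0.3·(1.253) = -3.1229
step 3: grad = -3.1229+4 = 0.8771; w = -3.1229 - 0.3·(0.8771) = -3.38603

-3.38603


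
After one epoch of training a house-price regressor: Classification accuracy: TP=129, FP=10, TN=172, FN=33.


Accuracy = (TP+TN)/(TP+TN+FP+FN)
= (129+172)/(344)
= 301/344 = 87.5%

87.5%


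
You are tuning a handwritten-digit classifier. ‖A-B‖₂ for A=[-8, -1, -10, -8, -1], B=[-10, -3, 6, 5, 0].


d = √((-8+ 10)² + (-1+ 3)² + (-10-6)² + (-8-5)² + (-1-0)²)
  = √(4 + 4 + 256 + 169 + 1)
  = √434 = 20.8327

20.8327


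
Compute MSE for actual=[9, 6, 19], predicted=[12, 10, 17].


Squared errors: (9-12)²=9, (6-10)²=16, (19-17)²=4
Sum = 29
MSE = 29/3 = 29/3

29/3


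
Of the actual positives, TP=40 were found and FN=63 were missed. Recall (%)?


Recall = TP/(TP+FN)
= 40/(40+63)
= 40/103 = 38.83%

38.83%


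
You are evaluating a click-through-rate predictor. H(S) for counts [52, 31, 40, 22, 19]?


Probabilities: [52/164, 31/164, 40/164, 22/164, 19/164] ≈ [0.3171, 0.189, 0.2439, 0.1341, 0.1159]
H = -((52/164)·log₂(52/164) + (31/164)·log₂(31/164) + (40/164)·log₂(40/164) + (22/164)·log₂(22/164) + (19/164)·log₂(19/164))
  = 2.2252 bits

2.2252 bits


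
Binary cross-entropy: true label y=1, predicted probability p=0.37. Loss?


BCE = -[y·ln(p) + (1-y)·ln(1-p)]
= -1·ln(0.37) - 0
= -ln(0.37) = 0.9943

0.9943


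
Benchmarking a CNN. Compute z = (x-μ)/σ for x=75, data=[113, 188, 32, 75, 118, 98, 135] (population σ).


μ = 108.4286, σ = 45.0677
z = (75 - 108.4286)/45.0677 = -0.7417

-0.7417


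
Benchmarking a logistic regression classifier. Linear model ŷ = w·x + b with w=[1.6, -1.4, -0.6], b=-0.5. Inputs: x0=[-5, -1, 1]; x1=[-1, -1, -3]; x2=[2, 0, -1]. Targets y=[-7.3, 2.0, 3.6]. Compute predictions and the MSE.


ŷ0 = (1.6)·(-5) + (-1.4)·(-1) + (-0.6)·(1) - 0.5 = -7.7
ŷ1 = (1.6)·(-1) + (-1.4)·(-1) + (-0.6)·(-3) - 0.5 = 1.1
ŷ2 = (1.6)·(2) + (-1.4)·(0) + (-0.6)·(-1) - 0.5 = 3.3
errors² = [0.16, 0.81, 0.09]
MSE = 1.0600/3 = 0.3533

0.3533


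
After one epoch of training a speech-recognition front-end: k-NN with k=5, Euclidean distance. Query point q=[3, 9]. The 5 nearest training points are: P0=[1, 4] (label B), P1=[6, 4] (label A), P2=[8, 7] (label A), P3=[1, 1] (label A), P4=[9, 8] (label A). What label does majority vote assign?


d(q,P0) = 5.3852  (label B)
d(q,P1) = 5.831  (label A)
d(q,P2) = 5.3852  (label A)
d(q,P3) = 8.2462  (label A)
d(q,P4) = 6.0828  (label A)
Votes: A=4, B=1
Majority → A

A


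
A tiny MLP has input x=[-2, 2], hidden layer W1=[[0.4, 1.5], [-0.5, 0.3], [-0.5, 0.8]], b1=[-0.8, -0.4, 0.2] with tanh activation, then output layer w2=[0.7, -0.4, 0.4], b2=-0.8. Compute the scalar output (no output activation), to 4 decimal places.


z1[0] = (0.4)·(-2) + (1.5)·(2) - 0.8 = 1.4
z1[1] = (-0.5)·(-2) + (0.3)·(2) - 0.4 = 1.2
z1[2] = (-0.5)·(-2) + (0.8)·(2) + 0.2 = 2.8
h = tanh(z1) = [0.8854, 0.8337, 0.9926]
output = (0.7)·(0.8854) + (-0.4)·(0.8337) + (0.4)·(0.9926) - 0.8 = -0.1167

-0.1167


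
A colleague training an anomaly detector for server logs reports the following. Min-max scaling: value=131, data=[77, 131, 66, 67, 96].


min=66, max=131
(131-66)/(131-66) = 65/65 = 1.0

1.0


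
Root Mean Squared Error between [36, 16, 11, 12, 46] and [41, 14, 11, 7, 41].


MSE = 79/5 = 15.8
RMSE = √(79/5) = 3.9749

3.9749


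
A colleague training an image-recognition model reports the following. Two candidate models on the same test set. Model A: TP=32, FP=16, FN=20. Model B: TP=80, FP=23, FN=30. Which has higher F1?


Model A: P=32/48=0.6667, R=32/52=0.6154, F1=2PR/(P+R)=2TP/(2TP+FP+FN)=64/100=0.64
Model B: P=80/103=0.7767, R=80/110=0.7273, F1=2PR/(P+R)=2TP/(2TP+FP+FN)=160/213=0.7512
0.64 < 0.7512 → Model B

Model B


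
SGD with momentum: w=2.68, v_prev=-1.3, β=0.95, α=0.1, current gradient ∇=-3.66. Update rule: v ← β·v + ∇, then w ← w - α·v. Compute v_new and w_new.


v_new = 0.95·-1.3 - 3.66 = -1.235 - 3.66 = -4.895
w_new = 2.68 - 0.1·-4.895 = 2.68 + 0.4895 = 3.1695

v_new=-4.895, w_new=3.1695


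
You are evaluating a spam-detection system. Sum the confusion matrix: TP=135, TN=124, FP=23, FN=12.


Total = TP + TN + FP + FN
= 135 + 124 + 23 + 12
= 294
(Predicted positive: 158, predicted negative: 136)

294


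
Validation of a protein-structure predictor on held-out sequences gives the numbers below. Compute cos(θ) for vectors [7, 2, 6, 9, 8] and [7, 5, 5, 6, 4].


A·B = 7·7 + 2·5 + 6·5 + 9·6 + 8·4 = 175
‖A‖ = √234 = 15.2971, ‖B‖ = √151 = 12.2882
cos = 175/(√234·√151) = 175/√35334 = 0.931

0.931


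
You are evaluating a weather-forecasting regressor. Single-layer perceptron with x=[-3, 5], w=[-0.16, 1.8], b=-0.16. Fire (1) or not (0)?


z = (-3)·(-0.16) + (5)·(1.8) - 0.16
  = 9.32
step(z) = 1 (z≥0)

1


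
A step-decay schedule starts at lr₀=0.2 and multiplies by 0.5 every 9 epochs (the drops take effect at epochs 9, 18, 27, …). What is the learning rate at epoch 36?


n_drops = ⌊36/9⌋ = 4
lr = 0.2·0.5^4 = 0.2·0.0625 = 0.0125

0.0125


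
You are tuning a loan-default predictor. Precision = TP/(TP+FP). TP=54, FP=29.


Precision = TP/(TP+FP)
= 54/(54+29)
= 54/83 = 65.06%

65.06%


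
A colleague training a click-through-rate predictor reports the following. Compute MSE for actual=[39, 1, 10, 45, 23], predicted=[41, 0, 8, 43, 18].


Squared errors: (39-41)²=4, (1-0)²=1, (10-8)²=4, (45-43)²=4, (23-18)²=25
Sum = 38
MSE = 38/5 = 38/5

38/5


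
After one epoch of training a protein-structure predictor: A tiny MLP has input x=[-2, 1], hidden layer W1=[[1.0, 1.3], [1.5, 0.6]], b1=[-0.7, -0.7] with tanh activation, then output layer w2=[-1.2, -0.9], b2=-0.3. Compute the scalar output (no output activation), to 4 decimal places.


z1[0] = (1.0)·(-2) + (1.3)·(1) - 0.7 = -1.4
z1[1] = (1.5)·(-2) + (0.6)·(1) - 0.7 = -3.1
h = tanh(z1) = [-0.8854, -0.9959]
output = (-1.2)·(-0.8854) + (-0.9)·(-0.9959) - 0.3 = 1.6588

1.6588


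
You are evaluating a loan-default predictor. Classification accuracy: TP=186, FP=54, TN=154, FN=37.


Accuracy = (TP+TN)/(TP+TN+FP+FN)
= (186+154)/(431)
= 340/431 = 78.89%

78.89%


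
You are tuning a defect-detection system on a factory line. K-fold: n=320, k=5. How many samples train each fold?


Fold size = 320/5 = 64
Training per fold = 320 - 64 = 256

256


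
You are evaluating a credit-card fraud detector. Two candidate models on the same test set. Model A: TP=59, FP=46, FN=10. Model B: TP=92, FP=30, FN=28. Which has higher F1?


Model A: P=59/105=0.5619, R=59/69=0.8551, F1=2PR/(P+R)=2TP/(2TP+FP+FN)=118/174=0.6782
Model B: P=92/122=0.7541, R=92/120=0.7667, F1=2PR/(P+R)=2TP/(2TP+FP+FN)=184/242=0.7603
0.6782 < 0.7603 → Model B

Model B


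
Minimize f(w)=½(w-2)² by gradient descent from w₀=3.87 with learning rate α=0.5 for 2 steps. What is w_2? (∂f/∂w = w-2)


step 1: grad = 3.87-2 = 1.87; w = 3.87 - 0.5·(1.87) = 2.935
step 2: grad = 2.935-2 = 0.935; w = 2.935 - 0.5·(0.935) = 2.4675

2.4675


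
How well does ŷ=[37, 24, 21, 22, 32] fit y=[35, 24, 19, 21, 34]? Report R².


ȳ = 26.6
SS_res = Σ(y-ŷ)² = 13
SS_tot = Σ(y-ȳ)² = 221.2
R² = 1 - SS_res/SS_tot = 1 - 0.0588 = 0.9412

0.9412


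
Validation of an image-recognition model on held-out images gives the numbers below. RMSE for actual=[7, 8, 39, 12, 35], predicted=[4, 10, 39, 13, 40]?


MSE = 39/5 = 7.8
RMSE = √(39/5) = 2.7928

2.7928


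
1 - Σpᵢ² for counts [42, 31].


Probabilities: [42/73, 31/73] ≈ [0.5753, 0.4247]
Σpᵢ² = (1764 + 961)/73² = 2725/5329
Gini = 1 - Σpᵢ² = 1 - 2725/5329 = 0.4886

0.4886


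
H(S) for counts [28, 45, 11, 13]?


Probabilities: [28/97, 45/97, 11/97, 13/97] ≈ [0.2887, 0.4639, 0.1134, 0.134]
H = -((28/97)·log₂(28/97) + (45/97)·log₂(45/97) + (11/97)·log₂(11/97) + (13/97)·log₂(13/97))
  = 1.7762 bits

1.7762 bits


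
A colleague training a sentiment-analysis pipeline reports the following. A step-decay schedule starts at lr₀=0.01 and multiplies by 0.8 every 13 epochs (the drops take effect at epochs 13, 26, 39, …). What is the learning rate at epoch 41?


n_drops = ⌊41/13⌋ = 3
lr = 0.01·0.8^3 = 0.01·0.512 = 0.00512

0.00512


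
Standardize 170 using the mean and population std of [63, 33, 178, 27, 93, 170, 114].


μ = 96.8571, σ = 56.5014
z = (170 - 96.8571)/56.5014 = 1.2945

1.2945


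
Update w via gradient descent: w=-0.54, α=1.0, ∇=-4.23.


w_new = w - α·∇
= -0.54 - 1.0·-4.23
= -0.54 + 4.23
= 3.69

3.69


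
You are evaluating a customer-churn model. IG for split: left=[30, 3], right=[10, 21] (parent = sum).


Parent = [40, 24], H_parent = 0.9544
H_left = 0.4395 (n=33), H_right = 0.9072 (n=31)
H_children = (33/64)·0.4395 + (31/64)·0.9072 = 0.666
IG = 0.9544 - 0.666 = 0.2884

0.2884


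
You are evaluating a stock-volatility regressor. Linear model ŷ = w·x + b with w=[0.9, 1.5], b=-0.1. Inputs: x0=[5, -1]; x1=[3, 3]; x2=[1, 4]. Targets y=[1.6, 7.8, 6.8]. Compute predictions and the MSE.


ŷ0 = (0.9)·(5) + (1.5)·(-1) - 0.1 = 2.9
ŷ1 = (0.9)·(3) + (1.5)·(3) - 0.1 = 7.1
ŷ2 = (0.9)·(1) + (1.5)·(4) - 0.1 = 6.8
errors² = [1.69, 0.49, 0.0]
MSE = 2.1800/3 = 0.7267

0.7267


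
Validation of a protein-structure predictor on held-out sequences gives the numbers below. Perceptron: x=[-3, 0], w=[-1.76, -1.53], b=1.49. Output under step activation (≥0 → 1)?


z = (-3)·(-1.76) + (0)·(-1.53) + 1.49
  = 6.77
step(z) = 1 (z≥0)

1


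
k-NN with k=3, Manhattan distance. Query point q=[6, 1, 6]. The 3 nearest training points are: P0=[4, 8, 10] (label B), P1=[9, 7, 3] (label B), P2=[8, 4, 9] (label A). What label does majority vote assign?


d(q,P0) = 13  (label B)
d(q,P1) = 12  (label B)
d(q,P2) = 8  (label A)
Votes: A=1, B=2
Majority → B

B


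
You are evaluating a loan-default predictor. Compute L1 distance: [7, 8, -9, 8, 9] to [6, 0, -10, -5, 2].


d = |7-6| + |8-0| + |-9+ 10| + |8+ 5| + |9-2|
  = 1 + 8 + 1 + 13 + 7
  = 30

30


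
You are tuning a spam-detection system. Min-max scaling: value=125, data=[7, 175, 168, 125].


min=7, max=175
(125-7)/(175-7) = 118/168 = 0.7024

0.7024


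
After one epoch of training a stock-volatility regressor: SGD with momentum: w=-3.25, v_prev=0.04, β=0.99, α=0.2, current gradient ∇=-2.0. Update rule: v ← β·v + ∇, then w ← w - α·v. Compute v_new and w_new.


v_new = 0.99·0.04 - 2.0 = 0.0396 - 2.0 = -1.9604
w_new = -3.25 - 0.2·-1.9604 = -3.25 + 0.39208 = -2.85792

v_new=-1.9604, w_new=-2.85792


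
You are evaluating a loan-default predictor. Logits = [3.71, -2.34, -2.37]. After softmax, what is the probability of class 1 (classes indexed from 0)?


Exponentials: e^3.71=40.8538, e^-2.34=0.0963, e^-2.37=0.0935
Sum = 41.0436
Softmax = [0.9954, 0.0023, 0.0023]
p[1] = 0.0963/41.0436 = 0.0023

0.0023


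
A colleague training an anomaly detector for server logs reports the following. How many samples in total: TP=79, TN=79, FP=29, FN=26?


Total = TP + TN + FP + FN
= 79 + 79 + 29 + 26
= 213
(Predicted positive: 108, predicted negative: 105)

213


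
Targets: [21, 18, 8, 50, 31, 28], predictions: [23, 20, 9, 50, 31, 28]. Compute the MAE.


Absolute errors: |21-23|=2, |18-20|=2, |8-9|=1, |50-50|=0, |31-31|=0, |28-28|=0
Sum = 5
MAE = 5/6 = 5/6

5/6


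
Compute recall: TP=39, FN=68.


Recall = TP/(TP+FN)
= 39/(39+68)
= 39/107 = 36.45%

36.45%


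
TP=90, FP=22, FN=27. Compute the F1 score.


Precision = 90/112 = 0.8036
Recall = 90/117 = 0.7692
F1 = 2·P·R/(P+R) = 2·TP/(2·TP+FP+FN) = 180/(180+22+27) = 180/229 = 0.786

0.786


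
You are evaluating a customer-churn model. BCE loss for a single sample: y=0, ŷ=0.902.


BCE = -[y·ln(p) + (1-y)·ln(1-p)]
= -0 - 1·ln(1-0.902)
= -ln(0.098) = 2.3228

2.3228


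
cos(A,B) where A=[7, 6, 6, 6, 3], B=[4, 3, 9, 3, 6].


A·B = 7·4 + 6·3 + 6·9 + 6·3 + 3·6 = 136
‖A‖ = √166 = 12.8841, ‖B‖ = √151 = 12.2882
cos = 136/(√166·√151) = 136/√25066 = 0.859

0.859


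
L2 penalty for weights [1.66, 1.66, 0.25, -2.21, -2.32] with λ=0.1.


‖w‖₂² = (1.66)² + (1.66)² + (0.25)² + (-2.21)² + (-2.32)²
     = 2.7556 + 2.7556 + 0.0625 + 4.8841 + 5.3824
     = 15.8402
λ·‖w‖₂² = 0.1·15.8402 = 1.58402

1.58402


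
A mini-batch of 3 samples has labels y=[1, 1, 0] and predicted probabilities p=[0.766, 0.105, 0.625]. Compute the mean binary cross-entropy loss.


L[0] = -ln(0.766) = 0.2666
L[1] = -ln(0.105) = 2.2538
L[2] = -ln(1-0.625) = -ln(0.375) = 0.9808
mean = (0.2666 + 2.2538 + 0.9808)/3 = 1.1671

1.1671


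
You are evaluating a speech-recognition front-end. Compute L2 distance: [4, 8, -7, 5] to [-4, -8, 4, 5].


d = √((4+ 4)² + (8+ 8)² + (-7-4)² + (5-5)²)
  = √(64 + 256 + 121 + 0)
  = √441 = 21.0

21.0


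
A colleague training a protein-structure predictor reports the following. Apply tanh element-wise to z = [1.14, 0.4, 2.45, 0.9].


tanh(1.14) = 0.8144
tanh(0.4) = 0.3799
tanh(2.45) = 0.9852
tanh(0.9) = 0.7163
result = [0.8144, 0.3799, 0.9852, 0.7163]

[0.8144, 0.3799, 0.9852, 0.7163]


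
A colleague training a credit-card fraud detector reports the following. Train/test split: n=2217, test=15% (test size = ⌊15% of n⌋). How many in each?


Test = ⌊2217·15/100⌋ = 332
Train = 2217 - 332 = 1885

Train: 1885, Test: 332


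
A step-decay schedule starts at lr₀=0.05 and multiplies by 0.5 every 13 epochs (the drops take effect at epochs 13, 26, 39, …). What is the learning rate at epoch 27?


n_drops = ⌊27/13⌋ = 2
lr = 0.05·0.5^2 = 0.05·0.25 = 0.0125

0.0125


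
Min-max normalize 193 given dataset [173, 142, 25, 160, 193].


min=25, max=193
(193-25)/(193-25) = 168/168 = 1.0

1.0


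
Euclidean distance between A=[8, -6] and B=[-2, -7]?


d = √((8+ 2)² + (-6+ 7)²)
  = √(100 + 1)
  = √101 = 10.0499

10.0499


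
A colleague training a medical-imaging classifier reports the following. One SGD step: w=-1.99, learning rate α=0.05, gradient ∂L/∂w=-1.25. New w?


w_new = w - α·∇
= -1.99 - 0.05·-1.25
= -1.99 + 0.0625
= -1.9275

-1.9275


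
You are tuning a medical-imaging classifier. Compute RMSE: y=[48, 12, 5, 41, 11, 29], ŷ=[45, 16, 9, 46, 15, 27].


MSE = 86/6 = 14.3333
RMSE = √(86/6) = 3.7859

3.7859


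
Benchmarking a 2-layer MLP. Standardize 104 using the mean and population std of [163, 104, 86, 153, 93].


μ = 119.8, σ = 31.871
z = (104 - 119.8)/31.871 = -0.4957

-0.4957


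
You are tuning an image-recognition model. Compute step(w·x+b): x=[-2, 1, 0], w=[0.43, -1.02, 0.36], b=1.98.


z = (-2)·(0.43) + (1)·(-1.02) + (0)·(0.36) + 1.98
  = 0.1
step(z) = 1 (z≥0)

1


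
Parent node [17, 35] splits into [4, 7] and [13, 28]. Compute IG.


Parent = [17, 35], H_parent = 0.9118
H_left = 0.9457 (n=11), H_right = 0.9012 (n=41)
H_children = (11/52)·0.9457 + (41/52)·0.9012 = 0.9106
IG = 0.9118 - 0.9106 = 0.0012

0.0012


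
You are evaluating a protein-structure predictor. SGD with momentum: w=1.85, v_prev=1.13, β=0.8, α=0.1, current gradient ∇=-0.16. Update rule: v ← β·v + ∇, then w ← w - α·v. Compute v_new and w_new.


v_new = 0.8·1.13 - 0.16 = 0.904 - 0.16 = 0.744
w_new = 1.85 - 0.1·0.744 = 1.85 - 0.0744 = 1.7756

v_new=0.744, w_new=1.7756


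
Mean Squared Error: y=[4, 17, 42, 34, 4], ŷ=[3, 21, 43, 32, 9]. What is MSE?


Squared errors: (4-3)²=1, (17-21)²=16, (42-43)²=1, (34-32)²=4, (4-9)²=25
Sum = 47
MSE = 47/5 = 47/5

47/5


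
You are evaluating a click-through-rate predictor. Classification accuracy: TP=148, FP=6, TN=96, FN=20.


Accuracy = (TP+TN)/(TP+TN+FP+FN)
= (148+96)/(270)
= 244/270 = 90.37%

90.37%


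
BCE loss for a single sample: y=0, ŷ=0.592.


BCE = -[y·ln(p) + (1-y)·ln(1-p)]
= -0 - 1·ln(1-0.592)
= -ln(0.408) = 0.8965

0.8965


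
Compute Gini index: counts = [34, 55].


Probabilities: [34/89, 55/89] ≈ [0.382, 0.618]
Σpᵢ² = (1156 + 3025)/89² = 4181/7921
Gini = 1 - Σpᵢ² = 1 - 4181/7921 = 0.4722

0.4722


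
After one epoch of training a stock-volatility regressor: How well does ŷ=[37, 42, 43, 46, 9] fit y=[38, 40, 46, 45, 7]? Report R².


ȳ = 35.2
SS_res = Σ(y-ŷ)² = 19
SS_tot = Σ(y-ȳ)² = 1038.8
R² = 1 - SS_res/SS_tot = 1 - 0.0183 = 0.9817

0.9817


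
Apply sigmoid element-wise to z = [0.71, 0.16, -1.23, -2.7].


σ(0.71) = 1/(1+e^-0.71) = 0.6704
σ(0.16) = 1/(1+e^-0.16) = 0.5399
σ(-1.23) = 1/(1+e^1.23) = 0.2262
σ(-2.7) = 1/(1+e^2.7) = 0.063
result = [0.6704, 0.5399, 0.2262, 0.063]

[0.6704, 0.5399, 0.2262, 0.063]


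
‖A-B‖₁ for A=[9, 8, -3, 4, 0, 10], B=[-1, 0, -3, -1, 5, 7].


d = |9+ 1| + |8-0| + |-3+ 3| + |4+ 1| + |0-5| + |10-7|
  = 10 + 8 + 0 + 5 + 5 + 3
  = 31

31


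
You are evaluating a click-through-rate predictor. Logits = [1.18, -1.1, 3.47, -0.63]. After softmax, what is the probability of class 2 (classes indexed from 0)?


Exponentials: e^1.18=3.2544, e^-1.1=0.3329, e^3.47=32.1367, e^-0.63=0.5326
Sum = 36.2566
Softmax = [0.0898, 0.0092, 0.8864, 0.0147]
p[2] = 32.1367/36.2566 = 0.8864

0.8864


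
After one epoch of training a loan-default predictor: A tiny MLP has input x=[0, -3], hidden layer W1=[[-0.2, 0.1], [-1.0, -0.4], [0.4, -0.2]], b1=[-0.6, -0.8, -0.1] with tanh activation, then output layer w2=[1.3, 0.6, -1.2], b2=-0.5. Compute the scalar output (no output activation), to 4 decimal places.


z1[0] = (-0.2)·(0) + (0.1)·(-3) - 0.6 = -0.9
z1[1] = (-1.0)·(0) + (-0.4)·(-3) - 0.8 = 0.4
z1[2] = (0.4)·(0) + (-0.2)·(-3) - 0.1 = 0.5
h = tanh(z1) = [-0.7163, 0.3799, 0.4621]
output = (1.3)·(-0.7163) + (0.6)·(0.3799) + (-1.2)·(0.4621) - 0.5 = -1.7578

-1.7578


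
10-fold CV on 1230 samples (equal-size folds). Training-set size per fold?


Fold size = 1230/10 = 123
Training per fold = 1230 - 123 = 1107

1107


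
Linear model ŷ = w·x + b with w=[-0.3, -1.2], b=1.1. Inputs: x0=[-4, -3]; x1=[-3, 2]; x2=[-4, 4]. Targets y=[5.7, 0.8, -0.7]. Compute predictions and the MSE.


ŷ0 = (-0.3)·(-4) + (-1.2)·(-3) + 1.1 = 5.9
ŷ1 = (-0.3)·(-3) + (-1.2)·(2) + 1.1 = -0.4
ŷ2 = (-0.3)·(-4) + (-1.2)·(4) + 1.1 = -2.5
errors² = [0.04, 1.44, 3.24]
MSE = 4.7200/3 = 1.5733

1.5733


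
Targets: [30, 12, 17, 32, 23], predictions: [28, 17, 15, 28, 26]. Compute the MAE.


Absolute errors: |30-28|=2, |12-17|=5, |17-15|=2, |32-28|=4, |23-26|=3
Sum = 16
MAE = 16/5 = 16/5

16/5


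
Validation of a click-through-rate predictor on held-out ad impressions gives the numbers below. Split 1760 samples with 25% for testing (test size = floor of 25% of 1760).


Test = ⌊1760·25/100⌋ = 440
Train = 1760 - 440 = 1320

Train: 1320, Test: 440


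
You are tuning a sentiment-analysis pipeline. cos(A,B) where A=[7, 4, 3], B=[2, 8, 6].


A·B = 7·2 + 4·8 + 3·6 = 64
‖A‖ = √74 = 8.6023, ‖B‖ = √104 = 10.198
cos = 64/(√74·√104) = 64/√7696 = 0.7295

0.7295


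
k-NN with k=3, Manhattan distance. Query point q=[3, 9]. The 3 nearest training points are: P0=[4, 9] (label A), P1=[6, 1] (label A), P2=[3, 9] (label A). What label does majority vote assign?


d(q,P0) = 1  (label A)
d(q,P1) = 11  (label A)
d(q,P2) = 0  (label A)
Votes: A=3, B=0
Majority → A

A


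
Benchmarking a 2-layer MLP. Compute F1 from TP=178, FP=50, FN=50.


Precision = 178/228 = 0.7807
Recall = 178/228 = 0.7807
F1 = 2·P·R/(P+R) = 2·TP/(2·TP+FP+FN) = 356/(356+50+50) = 356/456 = 0.7807

0.7807


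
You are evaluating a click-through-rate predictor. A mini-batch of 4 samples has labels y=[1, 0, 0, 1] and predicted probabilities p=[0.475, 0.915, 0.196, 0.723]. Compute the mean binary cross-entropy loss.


L[0] = -ln(0.475) = 0.7444
L[1] = -ln(1-0.915) = -ln(0.085) = 2.4651
L[2] = -ln(1-0.196) = -ln(0.804) = 0.2182
L[3] = -ln(0.723) = 0.3243
mean = (0.7444 + 2.4651 + 0.2182 + 0.3243)/4 = 0.938

0.938


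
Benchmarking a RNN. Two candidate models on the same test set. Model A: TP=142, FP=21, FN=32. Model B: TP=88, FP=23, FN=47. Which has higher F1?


Model A: P=142/163=0.8712, R=142/174=0.8161, F1=2PR/(P+R)=2TP/(2TP+FP+FN)=284/337=0.8427
Model B: P=88/111=0.7928, R=88/135=0.6519, F1=2PR/(P+R)=2TP/(2TP+FP+FN)=176/246=0.7154
0.8427 > 0.7154 → Model A

Model A


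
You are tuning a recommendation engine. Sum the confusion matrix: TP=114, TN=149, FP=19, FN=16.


Total = TP + TN + FP + FN
= 114 + 149 + 19 + 16
= 298
(Predicted positive: 133, predicted negative: 165)

298


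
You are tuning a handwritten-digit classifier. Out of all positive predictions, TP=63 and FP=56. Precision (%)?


Precision = TP/(TP+FP)
= 63/(63+56)
= 63/119 = 52.94%

52.94%


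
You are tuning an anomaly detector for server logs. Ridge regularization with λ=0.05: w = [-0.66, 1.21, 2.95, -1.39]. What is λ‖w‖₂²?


‖w‖₂² = (-0.66)² + (1.21)² + (2.95)² + (-1.39)²
     = 0.4356 + 1.4641 + 8.7025 + 1.9321
     = 12.5343
λ·‖w‖₂² = 0.05·12.5343 = 0.626715

0.626715


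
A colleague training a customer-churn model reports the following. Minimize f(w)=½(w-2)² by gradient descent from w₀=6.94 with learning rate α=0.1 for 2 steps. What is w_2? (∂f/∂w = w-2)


step 1: grad = 6.94-2 = 4.94; w = 6.94 - 0.1·(4.94) = 6.446
step 2: grad = 6.446-2 = 4.446; w = 6.446 - 0.1·(4.446) = 6.0014

6.0014


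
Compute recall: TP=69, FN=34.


Recall = TP/(TP+FN)
= 69/(69+34)
= 69/103 = 66.99%

66.99%


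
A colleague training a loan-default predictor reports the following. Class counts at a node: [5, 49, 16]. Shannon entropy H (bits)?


Probabilities: [5/70, 49/70, 16/70] ≈ [0.0714, 0.7, 0.2286]
H = -((5/70)·log₂(5/70) + (49/70)·log₂(49/70) + (16/70)·log₂(16/70))
  = 1.1188 bits

1.1188 bits


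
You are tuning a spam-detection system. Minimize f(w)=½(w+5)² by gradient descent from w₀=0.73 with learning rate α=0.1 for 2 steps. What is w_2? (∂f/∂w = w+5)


step 1: grad = 0.73+5 = 5.73; w = 0.73 - 0.1·(5.73) = 0.157
step 2: grad = 0.157+5 = 5.157; w = 0.157 - 0.1·(5.157) = -0.3587

-0.3587


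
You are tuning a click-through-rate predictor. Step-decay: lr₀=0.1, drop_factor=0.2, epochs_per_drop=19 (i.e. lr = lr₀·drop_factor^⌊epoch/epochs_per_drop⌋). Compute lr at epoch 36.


n_drops = ⌊36/19⌋ = 1
lr = 0.1·0.2^1 = 0.1·0.2 = 0.02

0.02


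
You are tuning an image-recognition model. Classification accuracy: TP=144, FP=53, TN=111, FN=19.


Accuracy = (TP+TN)/(TP+TN+FP+FN)
= (144+111)/(327)
= 255/327 = 77.98%

77.98%


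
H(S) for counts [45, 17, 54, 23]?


Probabilities: [45/139, 17/139, 54/139, 23/139] ≈ [0.3237, 0.1223, 0.3885, 0.1655]
H = -((45/139)·log₂(45/139) + (17/139)·log₂(17/139) + (54/139)·log₂(54/139) + (23/139)·log₂(23/139))
  = 1.8569 bits

1.8569 bits


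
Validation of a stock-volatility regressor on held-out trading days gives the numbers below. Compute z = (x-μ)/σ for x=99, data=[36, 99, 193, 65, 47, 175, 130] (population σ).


μ = 106.4286, σ = 57.3407
z = (99 - 106.4286)/57.3407 = -0.1296

-0.1296


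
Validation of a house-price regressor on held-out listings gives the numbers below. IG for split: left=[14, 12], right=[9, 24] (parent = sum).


Parent = [23, 36], H_parent = 0.9647
H_left = 0.9957 (n=26), H_right = 0.8454 (n=33)
H_children = (26/59)·0.9957 + (33/59)·0.8454 = 0.9116
IG = 0.9647 - 0.9116 = 0.0531

0.0531


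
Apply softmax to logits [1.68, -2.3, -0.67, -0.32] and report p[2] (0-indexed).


Exponentials: e^1.68=5.3656, e^-2.3=0.1003, e^-0.67=0.5117, e^-0.32=0.7261
Sum = 6.7037
Softmax = [0.8004, 0.015, 0.0763, 0.1083]
p[2] = 0.5117/6.7037 = 0.0763

0.0763


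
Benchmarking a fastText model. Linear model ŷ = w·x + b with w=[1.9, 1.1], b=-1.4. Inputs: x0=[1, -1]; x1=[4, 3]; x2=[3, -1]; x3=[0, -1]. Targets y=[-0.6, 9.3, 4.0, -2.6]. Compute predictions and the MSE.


ŷ0 = (1.9)·(1) + (1.1)·(-1) - 1.4 = -0.6
ŷ1 = (1.9)·(4) + (1.1)·(3) - 1.4 = 9.5
ŷ2 = (1.9)·(3) + (1.1)·(-1) - 1.4 = 3.2
ŷ3 = (1.9)·(0) + (1.1)·(-1) - 1.4 = -2.5
errors² = [0.0, 0.04, 0.64, 0.01]
MSE = 0.6900/4 = 0.1725

0.1725


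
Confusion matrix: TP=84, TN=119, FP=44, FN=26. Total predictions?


Total = TP + TN + FP + FN
= 84 + 119 + 44 + 26
= 273
(Predicted positive: 128, predicted negative: 145)

273


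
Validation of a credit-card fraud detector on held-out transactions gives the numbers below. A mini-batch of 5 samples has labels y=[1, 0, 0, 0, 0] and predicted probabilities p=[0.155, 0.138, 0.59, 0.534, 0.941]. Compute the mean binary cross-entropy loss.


L[0] = -ln(0.155) = 1.8643
L[1] = -ln(1-0.138) = -ln(0.862) = 0.1485
L[2] = -ln(1-0.59) = -ln(0.41) = 0.8916
L[3] = -ln(1-0.534) = -ln(0.466) = 0.7636
L[4] = -ln(1-0.941) = -ln(0.059) = 2.8302
mean = (1.8643 + 0.1485 + 0.8916 + 0.7636 + 2.8302)/5 = 1.2996

1.2996


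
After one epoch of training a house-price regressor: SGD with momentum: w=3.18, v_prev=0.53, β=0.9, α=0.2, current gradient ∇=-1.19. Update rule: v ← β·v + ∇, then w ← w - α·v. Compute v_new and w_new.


v_new = 0.9·0.53 - 1.19 = 0.477 - 1.19 = -0.713
w_new = 3.18 - 0.2·-0.713 = 3.18 + 0.1426 = 3.3226

v_new=-0.713, w_new=3.3226


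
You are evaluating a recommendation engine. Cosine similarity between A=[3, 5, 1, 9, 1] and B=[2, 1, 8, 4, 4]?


A·B = 3·2 + 5·1 + 1·8 + 9·4 + 1·4 = 59
‖A‖ = √117 = 10.8167, ‖B‖ = √101 = 10.0499
cos = 59/(√117·√101) = 59/√11817 = 0.5427

0.5427


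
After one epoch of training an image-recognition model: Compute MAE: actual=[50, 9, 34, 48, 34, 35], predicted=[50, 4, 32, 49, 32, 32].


Absolute errors: |50-50|=0, |9-4|=5, |34-32|=2, |48-49|=1, |34-32|=2, |35-32|=3
Sum = 13
MAE = 13/6 = 13/6

13/6


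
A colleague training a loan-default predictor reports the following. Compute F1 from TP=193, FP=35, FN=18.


Precision = 193/228 = 0.8465
Recall = 193/211 = 0.9147
F1 = 2·P·R/(P+R) = 2·TP/(2·TP+FP+FN) = 386/(386+35+18) = 386/439 = 0.8793

0.8793


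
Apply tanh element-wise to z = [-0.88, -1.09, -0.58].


tanh(-0.88) = -0.7064
tanh(-1.09) = -0.7969
tanh(-0.58) = -0.5227
result = [-0.7064, -0.7969, -0.5227]

[-0.7064, -0.7969, -0.5227]


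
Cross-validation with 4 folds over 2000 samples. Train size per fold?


Fold size = 2000/4 = 500
Training per fold = 2000 - 500 = 1500

1500


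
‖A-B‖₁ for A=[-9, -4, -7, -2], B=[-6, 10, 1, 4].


d = |-9+ 6| + |-4-10| + |-7-1| + |-2-4|
  = 3 + 14 + 8 + 6
  = 31

31


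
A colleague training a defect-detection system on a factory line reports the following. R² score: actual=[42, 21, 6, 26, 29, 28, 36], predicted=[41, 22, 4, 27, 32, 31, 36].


ȳ = 26.8571
SS_res = Σ(y-ŷ)² = 25
SS_tot = Σ(y-ȳ)² = 788.86
R² = 1 - SS_res/SS_tot = 1 - 0.0317 = 0.9683

0.9683


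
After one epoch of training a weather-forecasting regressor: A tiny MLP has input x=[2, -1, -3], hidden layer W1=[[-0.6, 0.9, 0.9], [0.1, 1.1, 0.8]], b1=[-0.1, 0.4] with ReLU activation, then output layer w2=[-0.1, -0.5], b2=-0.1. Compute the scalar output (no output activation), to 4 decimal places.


z1[0] = (-0.6)·(2) + (0.9)·(-1) + (0.9)·(-3) - 0.1 = -4.9
z1[1] = (0.1)·(2) + (1.1)·(-1) + (0.8)·(-3) + 0.4 = -2.9
h = ReLU(z1) = [0.0, 0.0]
output = (-0.1)·(0.0) + (-0.5)·(0.0) - 0.1 = -0.1

-0.1
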